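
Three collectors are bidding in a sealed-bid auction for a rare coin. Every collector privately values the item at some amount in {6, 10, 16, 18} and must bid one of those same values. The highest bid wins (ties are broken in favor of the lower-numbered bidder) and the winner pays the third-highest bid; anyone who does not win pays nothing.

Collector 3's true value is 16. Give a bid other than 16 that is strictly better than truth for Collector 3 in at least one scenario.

18

Suppose Collector 1 bids 6 and Collector 2 bids 16.
Bid 16: loses, pays 0, utility 0.
Bid 18: wins, pays 6, utility 16 - 6 = 10.
So bidding 18 beats truth here (10 > 0).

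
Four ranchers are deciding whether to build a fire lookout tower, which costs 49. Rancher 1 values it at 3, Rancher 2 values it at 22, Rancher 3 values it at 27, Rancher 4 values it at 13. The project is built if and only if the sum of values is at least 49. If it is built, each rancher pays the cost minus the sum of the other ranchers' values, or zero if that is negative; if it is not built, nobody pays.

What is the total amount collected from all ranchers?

17

Total value 65 ≥ cost 49, so it is built.
Rancher 1: others sum to 62; max(0, 49 - 62) = 0.
Rancher 2: others sum to 43; max(0, 49 - 43) = 6.
Rancher 3: others sum to 38; max(0, 49 - 38) = 11.
Rancher 4: others sum to 52; max(0, 49 - 52) = 0.
Total collected = 0 + 6 + 11 + 0 = 17.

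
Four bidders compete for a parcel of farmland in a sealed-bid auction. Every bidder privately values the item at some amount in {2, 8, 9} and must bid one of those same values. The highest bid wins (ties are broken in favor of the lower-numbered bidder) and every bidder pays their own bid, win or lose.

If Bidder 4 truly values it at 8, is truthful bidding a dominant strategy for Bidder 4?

No

Consider the case where Bidder 1 bids 2, Bidder 2 bids 2 and Bidder 3 bids 8.
Truthful bid 8: loses but pays 8, utility -8.
Bid 2 instead: loses but pays 2, utility -2.
Since -2 > -8, bidding 2 is strictly better here, so truthful bidding is not dominant.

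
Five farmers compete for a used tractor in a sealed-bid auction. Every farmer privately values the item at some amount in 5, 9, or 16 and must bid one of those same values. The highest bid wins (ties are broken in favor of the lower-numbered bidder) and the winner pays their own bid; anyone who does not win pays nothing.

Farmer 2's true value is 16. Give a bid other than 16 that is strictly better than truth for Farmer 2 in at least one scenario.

9

Suppose Farmer 1 bids 5, Farmer 3 bids 5, Farmer 4 bids 5 and Farmer 5 bids 5.
Bid 16: wins, pays 16, utility 16 - 16 = 0.
Bid 9: wins, pays 9, utility 16 - 9 = 7.
So bidding 9 beats truth here (7 > 0).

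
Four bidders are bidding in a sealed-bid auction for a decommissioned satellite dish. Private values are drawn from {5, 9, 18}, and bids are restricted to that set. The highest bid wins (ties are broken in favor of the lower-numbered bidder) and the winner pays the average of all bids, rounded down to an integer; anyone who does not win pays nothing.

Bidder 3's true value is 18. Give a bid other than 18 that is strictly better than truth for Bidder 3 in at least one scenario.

Suppose Bidder 1 bids 5, Bidder 2 bids 5 and Bidder 4 bids 5.
Bid 18: wins, pays 8, utility 18 - 8 = 10.
Bid 9: wins, pays 6, utility 18 - 6 = 12.
So bidding 9 beats truth here (12 > 10).

9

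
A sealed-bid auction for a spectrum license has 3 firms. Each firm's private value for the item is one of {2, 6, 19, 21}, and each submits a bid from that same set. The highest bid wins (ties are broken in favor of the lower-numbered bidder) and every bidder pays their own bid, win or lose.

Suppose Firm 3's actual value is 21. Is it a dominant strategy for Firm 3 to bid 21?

No

Consider the case where Firm 1 bids 2 and Firm 2 bids 2.
Truthful bid 21: wins, pays 21, utility 21 - 21 = 0.
Bid 6 instead: wins, pays 6, utility 21 - 6 = 15.
Since 15 > 0, bidding 6 is strictly better here, so truthful bidding is not dominant.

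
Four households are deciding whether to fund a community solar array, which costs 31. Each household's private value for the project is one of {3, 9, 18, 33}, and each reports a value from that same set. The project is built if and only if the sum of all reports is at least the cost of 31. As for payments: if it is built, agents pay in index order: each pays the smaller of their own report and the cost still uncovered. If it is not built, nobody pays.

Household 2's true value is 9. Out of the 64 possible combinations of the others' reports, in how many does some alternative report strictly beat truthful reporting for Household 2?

Others report (3, 3, 33): truth gives 0; report 3 gives 6 > 0. Violating.
Others report (3, 9, 18): truth gives 0; report 3 gives 6 > 0. Violating.
Others report (3, 9, 33): truth gives 0; report 3 gives 6 > 0. Violating.
Others report (3, 18, 9): truth gives 0; report 3 gives 6 > 0. Violating.
Others report (3, 3, 3): truth gives 0; no alternative beats it.
Others report (3, 3, 9): truth gives 0; no alternative beats it.
(Checking all 64 profiles: 37 have a profitable deviation, 27 do not.)

37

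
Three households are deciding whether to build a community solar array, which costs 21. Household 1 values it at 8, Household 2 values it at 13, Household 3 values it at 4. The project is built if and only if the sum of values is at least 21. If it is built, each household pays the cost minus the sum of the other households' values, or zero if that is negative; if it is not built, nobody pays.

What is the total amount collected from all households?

13

Total value 25 ≥ cost 21, so it is built.
Household 1: others sum to 17; max(0, 21 - 17) = 4.
Household 2: others sum to 12; max(0, 21 - 12) = 9.
Household 3: others sum to 21; max(0, 21 - 21) = 0.
Total collected = 4 + 9 + 0 = 13.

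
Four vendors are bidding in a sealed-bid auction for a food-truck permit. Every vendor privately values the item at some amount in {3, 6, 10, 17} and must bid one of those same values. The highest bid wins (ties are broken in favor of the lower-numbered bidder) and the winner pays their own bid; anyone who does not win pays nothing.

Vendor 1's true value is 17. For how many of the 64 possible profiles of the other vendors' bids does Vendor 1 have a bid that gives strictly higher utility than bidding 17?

Others bid (3, 3, 3): truth gives 0; bid 3 gives 14 > 0. Violating.
Others bid (3, 3, 6): truth gives 0; bid 6 gives 11 > 0. Violating.
Others bid (3, 3, 10): truth gives 0; bid 10 gives 7 > 0. Violating.
Others bid (3, 6, 3): truth gives 0; bid 6 gives 11 > 0. Violating.
Others bid (3, 3, 17): truth gives 0; no alternative beats it.
Others bid (3, 6, 17): truth gives 0; no alternative beats it.
(Checking all 64 profiles: 27 have a profitable deviation, 37 do not.)

27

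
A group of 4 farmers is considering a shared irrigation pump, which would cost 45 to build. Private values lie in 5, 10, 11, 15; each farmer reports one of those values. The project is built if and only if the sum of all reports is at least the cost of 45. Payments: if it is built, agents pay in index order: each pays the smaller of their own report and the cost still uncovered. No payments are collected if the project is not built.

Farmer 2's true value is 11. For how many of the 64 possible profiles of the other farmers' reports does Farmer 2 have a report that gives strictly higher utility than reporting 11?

Others report (5, 15, 15): truth gives 0; report 10 gives 1 > 0. Violating.
Others report (10, 10, 15): truth gives 0; report 10 gives 1 > 0. Violating.
Others report (10, 11, 15): truth gives 0; report 10 gives 1 > 0. Violating.
Others report (10, 15, 10): truth gives 0; report 10 gives 1 > 0. Violating.
Others report (5, 5, 5): truth gives 0; no alternative beats it.
Others report (5, 5, 10): truth gives 0; no alternative beats it.
(Checking all 64 profiles: 22 have a profitable deviation, 42 do not.)

22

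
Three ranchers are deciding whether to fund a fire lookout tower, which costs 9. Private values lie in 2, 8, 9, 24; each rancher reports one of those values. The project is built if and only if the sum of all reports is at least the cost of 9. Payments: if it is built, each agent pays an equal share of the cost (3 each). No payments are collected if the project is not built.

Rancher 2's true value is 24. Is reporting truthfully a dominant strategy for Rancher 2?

Yes

Check each profile of the others' reports and compare truth against every alternative report.
Others report (2, 2): truth gives 21, best alternative gives 21.
Others report (2, 8): truth gives 21, best alternative gives 21.
Others report (2, 9): truth gives 21, best alternative gives 21.
Others report (2, 24): truth gives 21, best alternative gives 21.
Others report (8, 2): truth gives 21, best alternative gives 21.
Others report (8, 8): truth gives 21, best alternative gives 21.
(Remaining 10 profiles checked similarly; truth is weakly best in each.)
In every case the truthful report is at least as good as any alternative, so it is a dominant strategy.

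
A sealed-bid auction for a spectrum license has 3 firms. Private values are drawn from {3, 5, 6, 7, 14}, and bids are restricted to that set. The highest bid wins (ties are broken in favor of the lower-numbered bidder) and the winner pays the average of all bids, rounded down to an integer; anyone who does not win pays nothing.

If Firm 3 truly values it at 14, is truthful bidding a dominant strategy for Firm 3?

No

Consider the case where Firm 1 bids 3 and Firm 2 bids 3.
Truthful bid 14: wins, pays 6, utility 14 - 6 = 8.
Bid 5 instead: wins, pays 3, utility 14 - 3 = 11.
Since 11 > 8, bidding 5 is strictly better here, so truthful bidding is not dominant.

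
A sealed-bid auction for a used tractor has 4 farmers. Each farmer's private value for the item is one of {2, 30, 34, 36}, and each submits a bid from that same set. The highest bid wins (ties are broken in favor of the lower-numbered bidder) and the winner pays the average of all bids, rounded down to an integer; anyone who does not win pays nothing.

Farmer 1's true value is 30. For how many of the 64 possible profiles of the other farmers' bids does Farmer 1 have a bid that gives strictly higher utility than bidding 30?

Others bid (2, 2, 2): truth gives 21; bid 2 gives 28 > 21. Violating.
Others bid (2, 2, 34): truth gives 0; bid 34 gives 12 > 0. Violating.
Others bid (2, 2, 36): truth gives 0; bid 36 gives 11 > 0. Violating.
Others bid (2, 30, 34): truth gives 0; bid 34 gives 5 > 0. Violating.
Others bid (2, 2, 30): truth gives 14; no alternative beats it.
Others bid (2, 30, 2): truth gives 14; no alternative beats it.
(Checking all 64 profiles: 31 have a profitable deviation, 33 do not.)

31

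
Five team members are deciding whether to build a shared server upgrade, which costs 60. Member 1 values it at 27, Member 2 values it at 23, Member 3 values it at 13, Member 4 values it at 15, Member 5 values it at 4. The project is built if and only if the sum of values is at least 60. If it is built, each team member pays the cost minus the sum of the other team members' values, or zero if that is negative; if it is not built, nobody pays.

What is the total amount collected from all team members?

6

Total value 82 ≥ cost 60, so it is built.
Member 1: others sum to 55; max(0, 60 - 55) = 5.
Member 2: others sum to 59; max(0, 60 - 59) = 1.
Member 3: others sum to 69; max(0, 60 - 69) = 0.
Member 4: others sum to 67; max(0, 60 - 67) = 0.
Member 5: others sum to 78; max(0, 60 - 78) = 0.
Total collected = 5 + 1 + 0 + 0 + 0 = 6.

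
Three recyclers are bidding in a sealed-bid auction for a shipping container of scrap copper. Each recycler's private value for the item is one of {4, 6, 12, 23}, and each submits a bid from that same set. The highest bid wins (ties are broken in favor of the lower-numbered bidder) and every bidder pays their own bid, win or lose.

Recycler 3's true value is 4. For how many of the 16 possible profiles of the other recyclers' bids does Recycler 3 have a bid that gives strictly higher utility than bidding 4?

1

Others bid (4, 4): truth gives -4; bid 6 gives -2 > -4. Violating.
Others bid (4, 6): truth gives -4; no alternative beats it.
Others bid (4, 12): truth gives -4; no alternative beats it.
(Checking all 16 profiles: 1 has a profitable deviation, 15 do not.)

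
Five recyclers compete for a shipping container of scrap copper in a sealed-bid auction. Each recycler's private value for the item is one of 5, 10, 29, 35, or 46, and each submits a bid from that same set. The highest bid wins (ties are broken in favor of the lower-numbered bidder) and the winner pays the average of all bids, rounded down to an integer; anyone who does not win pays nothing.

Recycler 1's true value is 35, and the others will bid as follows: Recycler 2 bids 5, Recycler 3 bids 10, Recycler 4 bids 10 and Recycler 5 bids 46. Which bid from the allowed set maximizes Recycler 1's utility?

Bid 5: loses, pays 0, utility 0.
Bid 10: loses, pays 0, utility 0.
Bid 29: loses, pays 0, utility 0.
Bid 35: loses, pays 0, utility 0.
Bid 46: wins, pays 23, utility 35 - 23 = 12.
The best choice is 46 with utility 12.

46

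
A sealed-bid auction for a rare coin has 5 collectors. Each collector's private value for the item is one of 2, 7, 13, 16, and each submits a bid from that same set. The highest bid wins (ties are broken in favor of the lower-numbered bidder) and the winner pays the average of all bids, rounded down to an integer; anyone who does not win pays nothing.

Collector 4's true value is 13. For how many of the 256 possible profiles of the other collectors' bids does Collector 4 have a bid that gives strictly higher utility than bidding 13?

Others bid (2, 2, 2, 2): truth gives 9; bid 7 gives 10 > 9. Violating.
Others bid (2, 2, 2, 7): truth gives 8; bid 7 gives 9 > 8. Violating.
Others bid (2, 2, 2, 16): truth gives 0; bid 16 gives 6 > 0. Violating.
Others bid (2, 2, 7, 16): truth gives 0; bid 16 gives 5 > 0. Violating.
Others bid (2, 2, 2, 13): truth gives 7; no alternative beats it.
Others bid (2, 2, 7, 2): truth gives 8; no alternative beats it.
(Checking all 256 profiles: 81 have a profitable deviation, 175 do not.)

81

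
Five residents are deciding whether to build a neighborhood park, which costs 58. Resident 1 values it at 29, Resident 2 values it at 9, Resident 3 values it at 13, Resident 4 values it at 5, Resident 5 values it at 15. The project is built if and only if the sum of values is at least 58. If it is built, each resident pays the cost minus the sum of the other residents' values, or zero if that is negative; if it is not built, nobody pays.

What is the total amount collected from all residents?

18

Total value 71 ≥ cost 58, so it is built.
Resident 1: others sum to 42; max(0, 58 - 42) = 16.
Resident 2: others sum to 62; max(0, 58 - 62) = 0.
Resident 3: others sum to 58; max(0, 58 - 58) = 0.
Resident 4: others sum to 66; max(0, 58 - 66) = 0.
Resident 5: others sum to 56; max(0, 58 - 56) = 2.
Total collected = 16 + 0 + 0 + 0 + 2 = 18.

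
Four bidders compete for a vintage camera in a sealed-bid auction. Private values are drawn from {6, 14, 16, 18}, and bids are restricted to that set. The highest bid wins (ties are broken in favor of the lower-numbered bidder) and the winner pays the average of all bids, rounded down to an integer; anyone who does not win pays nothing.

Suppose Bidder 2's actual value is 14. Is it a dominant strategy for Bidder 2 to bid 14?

Consider the case where Bidder 1 bids 6, Bidder 3 bids 6 and Bidder 4 bids 16.
Truthful bid 14: loses, pays 0, utility 0.
Bid 16 instead: wins, pays 11, utility 14 - 11 = 3.
Since 3 > 0, bidding 16 is strictly better here, so truthful bidding is not dominant.

No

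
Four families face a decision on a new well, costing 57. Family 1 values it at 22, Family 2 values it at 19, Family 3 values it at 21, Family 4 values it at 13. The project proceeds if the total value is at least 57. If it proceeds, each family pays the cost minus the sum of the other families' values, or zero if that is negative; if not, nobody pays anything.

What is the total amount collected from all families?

8

Total value 75 ≥ cost 57, so it is built.
Family 1: others sum to 53; max(0, 57 - 53) = 4.
Family 2: others sum to 56; max(0, 57 - 56) = 1.
Family 3: others sum to 54; max(0, 57 - 54) = 3.
Family 4: others sum to 62; max(0, 57 - 62) = 0.
Total collected = 4 + 1 + 3 + 0 = 8.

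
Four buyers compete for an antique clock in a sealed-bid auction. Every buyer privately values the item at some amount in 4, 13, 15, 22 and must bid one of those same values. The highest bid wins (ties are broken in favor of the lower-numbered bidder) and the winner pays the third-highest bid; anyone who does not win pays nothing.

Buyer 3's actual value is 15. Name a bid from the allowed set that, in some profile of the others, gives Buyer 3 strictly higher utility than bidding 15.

Suppose Buyer 1 bids 4, Buyer 2 bids 4 and Buyer 4 bids 22.
Bid 15: loses, pays 0, utility 0.
Bid 22: wins, pays 4, utility 15 - 4 = 11.
So bidding 22 beats truth here (11 > 0).

22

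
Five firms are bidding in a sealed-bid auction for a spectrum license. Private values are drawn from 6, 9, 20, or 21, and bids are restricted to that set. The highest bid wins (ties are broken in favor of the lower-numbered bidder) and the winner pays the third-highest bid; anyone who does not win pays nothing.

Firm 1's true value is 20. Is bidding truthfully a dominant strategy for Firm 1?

Consider the case where Firm 2 bids 6, Firm 3 bids 6, Firm 4 bids 6 and Firm 5 bids 21.
Truthful bid 20: loses, pays 0, utility 0.
Bid 21 instead: wins, pays 6, utility 20 - 6 = 14.
Since 14 > 0, bidding 21 is strictly better here, so truthful bidding is not dominant.

No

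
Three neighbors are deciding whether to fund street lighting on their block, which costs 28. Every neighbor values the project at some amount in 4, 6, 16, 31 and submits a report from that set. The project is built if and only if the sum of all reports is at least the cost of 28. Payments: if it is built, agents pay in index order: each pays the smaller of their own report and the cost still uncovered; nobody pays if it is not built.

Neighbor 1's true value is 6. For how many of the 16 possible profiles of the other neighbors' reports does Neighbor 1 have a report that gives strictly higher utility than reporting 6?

Others report (4, 31): truth gives 0; report 4 gives 2 > 0. Violating.
Others report (6, 31): truth gives 0; report 4 gives 2 > 0. Violating.
Others report (16, 16): truth gives 0; report 4 gives 2 > 0. Violating.
Others report (16, 31): truth gives 0; report 4 gives 2 > 0. Violating.
Others report (4, 4): truth gives 0; no alternative beats it.
Others report (4, 6): truth gives 0; no alternative beats it.
(Checking all 16 profiles: 8 have a profitable deviation, 8 do not.)

8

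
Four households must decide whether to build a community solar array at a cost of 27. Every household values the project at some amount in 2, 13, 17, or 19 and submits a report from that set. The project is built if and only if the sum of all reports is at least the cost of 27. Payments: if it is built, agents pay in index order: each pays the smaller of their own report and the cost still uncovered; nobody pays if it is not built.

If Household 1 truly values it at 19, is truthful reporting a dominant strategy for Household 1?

Consider the case where Household 2 reports 2, Household 3 reports 2 and Household 4 reports 13.
Truthful report 19: project built, pays 19, utility 19 - 19 = 0.
Report 13 instead: project built, pays 13, utility 19 - 13 = 6.
Since 6 > 0, reporting 13 is strictly better here, so truthful reporting is not dominant.

No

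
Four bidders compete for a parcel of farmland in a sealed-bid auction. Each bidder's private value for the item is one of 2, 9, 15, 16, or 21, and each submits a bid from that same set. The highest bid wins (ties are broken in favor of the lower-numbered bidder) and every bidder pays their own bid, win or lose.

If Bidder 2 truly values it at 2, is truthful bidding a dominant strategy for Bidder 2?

Yes

Check each profile of the others' bids and compare truth against every alternative bid.
Others bid (2, 2, 15): truth gives -2, best alternative gives -9.
Others bid (2, 2, 16): truth gives -2, best alternative gives -9.
Others bid (2, 2, 21): truth gives -2, best alternative gives -9.
Others bid (2, 9, 15): truth gives -2, best alternative gives -9.
Others bid (2, 9, 16): truth gives -2, best alternative gives -9.
Others bid (2, 9, 21): truth gives -2, best alternative gives -9.
(Remaining 119 profiles checked similarly; truth is weakly best in each.)
In every case the truthful bid is at least as good as any alternative, so it is a dominant strategy.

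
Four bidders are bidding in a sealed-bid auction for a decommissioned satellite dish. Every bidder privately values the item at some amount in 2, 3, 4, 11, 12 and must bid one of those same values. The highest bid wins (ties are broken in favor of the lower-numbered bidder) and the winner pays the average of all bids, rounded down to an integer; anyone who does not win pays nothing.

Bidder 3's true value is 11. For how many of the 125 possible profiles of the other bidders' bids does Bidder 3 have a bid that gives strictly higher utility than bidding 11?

Others bid (2, 2, 2): truth gives 7; bid 3 gives 9 > 7. Violating.
Others bid (2, 2, 3): truth gives 7; bid 3 gives 9 > 7. Violating.
Others bid (2, 2, 4): truth gives 7; bid 4 gives 8 > 7. Violating.
Others bid (2, 2, 12): truth gives 0; bid 12 gives 4 > 0. Violating.
Others bid (2, 2, 11): truth gives 5; no alternative beats it.
Others bid (2, 3, 11): truth gives 5; no alternative beats it.
(Checking all 125 profiles: 54 have a profitable deviation, 71 do not.)

54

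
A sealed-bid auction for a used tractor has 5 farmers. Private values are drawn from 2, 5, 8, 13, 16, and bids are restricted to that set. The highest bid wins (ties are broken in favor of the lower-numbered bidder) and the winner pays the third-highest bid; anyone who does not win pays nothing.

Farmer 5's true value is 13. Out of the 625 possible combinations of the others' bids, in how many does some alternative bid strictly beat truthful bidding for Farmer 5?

108

Others bid (2, 2, 2, 13): truth gives 0; bid 16 gives 11 > 0. Violating.
Others bid (2, 2, 5, 13): truth gives 0; bid 16 gives 8 > 0. Violating.
Others bid (2, 2, 8, 13): truth gives 0; bid 16 gives 5 > 0. Violating.
Others bid (2, 2, 13, 2): truth gives 0; bid 16 gives 11 > 0. Violating.
Others bid (2, 2, 2, 2): truth gives 11; no alternative beats it.
Others bid (2, 2, 2, 5): truth gives 11; no alternative beats it.
(Checking all 625 profiles: 108 have a profitable deviation, 517 do not.)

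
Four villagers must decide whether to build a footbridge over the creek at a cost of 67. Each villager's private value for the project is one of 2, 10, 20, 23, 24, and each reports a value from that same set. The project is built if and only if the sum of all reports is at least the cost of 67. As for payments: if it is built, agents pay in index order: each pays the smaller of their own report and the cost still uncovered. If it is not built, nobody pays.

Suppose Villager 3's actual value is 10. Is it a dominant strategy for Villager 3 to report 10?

Consider the case where Villager 1 reports 20, Villager 2 reports 23 and Villager 4 reports 23.
Truthful report 10: project built, pays 10, utility 10 - 10 = 0.
Report 2 instead: project built, pays 2, utility 10 - 2 = 8.
Since 8 > 0, reporting 2 is strictly better here, so truthful reporting is not dominant.

No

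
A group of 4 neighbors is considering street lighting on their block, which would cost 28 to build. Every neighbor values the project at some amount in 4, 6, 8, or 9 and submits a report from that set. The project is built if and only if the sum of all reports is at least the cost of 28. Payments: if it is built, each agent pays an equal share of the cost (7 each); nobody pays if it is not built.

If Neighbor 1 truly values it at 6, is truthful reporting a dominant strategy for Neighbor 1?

No

Consider the case where Neighbor 2 reports 4, Neighbor 3 reports 9 and Neighbor 4 reports 9.
Truthful report 6: project built, pays 7, utility 6 - 7 = -1.
Report 4 instead: project not built, utility 0.
Since 0 > -1, reporting 4 is strictly better here, so truthful reporting is not dominant.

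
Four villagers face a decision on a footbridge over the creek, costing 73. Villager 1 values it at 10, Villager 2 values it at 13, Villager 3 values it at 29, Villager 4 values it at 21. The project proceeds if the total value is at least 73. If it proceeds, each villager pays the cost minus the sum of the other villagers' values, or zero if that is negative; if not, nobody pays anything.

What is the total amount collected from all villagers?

Total value 73 ≥ cost 73, so it is built.
Villager 1: others sum to 63; max(0, 73 - 63) = 10.
Villager 2: others sum to 60; max(0, 73 - 60) = 13.
Villager 3: others sum to 44; max(0, 73 - 44) = 29.
Villager 4: others sum to 52; max(0, 73 - 52) = 21.
Total collected = 10 + 13 + 29 + 21 = 73.

73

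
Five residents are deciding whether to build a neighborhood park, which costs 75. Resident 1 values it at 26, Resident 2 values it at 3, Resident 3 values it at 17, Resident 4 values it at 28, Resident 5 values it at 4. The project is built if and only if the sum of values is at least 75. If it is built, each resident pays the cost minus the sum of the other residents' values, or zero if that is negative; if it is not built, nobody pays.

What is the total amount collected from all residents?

Total value 78 ≥ cost 75, so it is built.
Resident 1: others sum to 52; max(0, 75 - 52) = 23.
Resident 2: others sum to 75; max(0, 75 - 75) = 0.
Resident 3: others sum to 61; max(0, 75 - 61) = 14.
Resident 4: others sum to 50; max(0, 75 - 50) = 25.
Resident 5: others sum to 74; max(0, 75 - 74) = 1.
Total collected = 23 + 0 + 14 + 25 + 1 = 63.

63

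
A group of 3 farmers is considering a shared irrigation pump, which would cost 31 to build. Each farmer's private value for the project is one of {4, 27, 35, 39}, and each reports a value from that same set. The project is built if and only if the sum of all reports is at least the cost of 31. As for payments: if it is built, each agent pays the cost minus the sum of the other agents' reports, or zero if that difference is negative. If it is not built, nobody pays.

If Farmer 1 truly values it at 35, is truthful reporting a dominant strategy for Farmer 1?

Yes

Check each profile of the others' reports and compare truth against every alternative report.
Others report (4, 27): truth gives 35, best alternative gives 35.
Others report (4, 35): truth gives 35, best alternative gives 35.
Others report (4, 39): truth gives 35, best alternative gives 35.
Others report (27, 4): truth gives 35, best alternative gives 35.
Others report (27, 27): truth gives 35, best alternative gives 35.
Others report (27, 35): truth gives 35, best alternative gives 35.
(Remaining 10 profiles checked similarly; truth is weakly best in each.)
In every case the truthful report is at least as good as any alternative, so it is a dominant strategy.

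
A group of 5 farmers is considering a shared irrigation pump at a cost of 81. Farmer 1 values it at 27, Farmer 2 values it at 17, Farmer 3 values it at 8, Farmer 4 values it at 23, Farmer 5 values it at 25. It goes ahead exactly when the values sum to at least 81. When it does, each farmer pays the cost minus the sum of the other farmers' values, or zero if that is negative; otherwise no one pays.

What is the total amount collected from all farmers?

Total value 100 ≥ cost 81, so it is built.
Farmer 1: others sum to 73; max(0, 81 - 73) = 8.
Farmer 2: others sum to 83; max(0, 81 - 83) = 0.
Farmer 3: others sum to 92; max(0, 81 - 92) = 0.
Farmer 4: others sum to 77; max(0, 81 - 77) = 4.
Farmer 5: others sum to 75; max(0, 81 - 75) = 6.
Total collected = 8 + 0 + 0 + 4 + 6 = 18.

18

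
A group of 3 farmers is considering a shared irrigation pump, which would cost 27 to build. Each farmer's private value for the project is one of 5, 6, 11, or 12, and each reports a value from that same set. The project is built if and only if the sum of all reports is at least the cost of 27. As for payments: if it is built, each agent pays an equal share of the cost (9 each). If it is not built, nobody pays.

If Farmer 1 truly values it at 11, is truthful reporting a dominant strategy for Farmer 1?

Yes

Check each profile of the others' reports and compare truth against every alternative report.
Others report (5, 11): truth gives 2, best alternative gives 2.
Others report (5, 12): truth gives 2, best alternative gives 2.
Others report (6, 11): truth gives 2, best alternative gives 2.
Others report (6, 12): truth gives 2, best alternative gives 2.
Others report (11, 5): truth gives 2, best alternative gives 2.
Others report (11, 6): truth gives 2, best alternative gives 2.
(Remaining 10 profiles checked similarly; truth is weakly best in each.)
In every case the truthful report is at least as good as any alternative, so it is a dominant strategy.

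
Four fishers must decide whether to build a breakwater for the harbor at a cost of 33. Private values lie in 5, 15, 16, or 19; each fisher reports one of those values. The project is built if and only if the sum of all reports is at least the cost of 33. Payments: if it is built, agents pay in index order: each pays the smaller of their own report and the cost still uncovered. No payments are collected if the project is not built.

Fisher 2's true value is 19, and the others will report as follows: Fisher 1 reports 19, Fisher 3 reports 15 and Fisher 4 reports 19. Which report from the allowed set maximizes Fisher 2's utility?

5

Report 5: project built, pays 5, utility 19 - 5 = 14.
Report 15: project built, pays 14, utility 19 - 14 = 5.
Report 16: project built, pays 14, utility 19 - 14 = 5.
Report 19: project built, pays 14, utility 19 - 14 = 5.
The best choice is 5 with utility 14.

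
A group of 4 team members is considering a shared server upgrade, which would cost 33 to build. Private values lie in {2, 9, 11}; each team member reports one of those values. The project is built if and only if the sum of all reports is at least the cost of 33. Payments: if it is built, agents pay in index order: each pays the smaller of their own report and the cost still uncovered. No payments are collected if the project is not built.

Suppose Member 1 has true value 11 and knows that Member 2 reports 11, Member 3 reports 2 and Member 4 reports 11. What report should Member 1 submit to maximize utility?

9

Report 2: project not built, utility 0.
Report 9: project built, pays 9, utility 11 - 9 = 2.
Report 11: project built, pays 11, utility 11 - 11 = 0.
The best choice is 9 with utility 2.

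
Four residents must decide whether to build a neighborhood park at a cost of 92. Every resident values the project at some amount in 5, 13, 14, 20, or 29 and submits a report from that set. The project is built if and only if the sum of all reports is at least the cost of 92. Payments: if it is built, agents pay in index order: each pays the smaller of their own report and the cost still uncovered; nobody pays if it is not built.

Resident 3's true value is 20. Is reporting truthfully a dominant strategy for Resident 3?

Consider the case where Resident 1 reports 20, Resident 2 reports 29 and Resident 4 reports 29.
Truthful report 20: project built, pays 20, utility 20 - 20 = 0.
Report 14 instead: project built, pays 14, utility 20 - 14 = 6.
Since 6 > 0, reporting 14 is strictly better here, so truthful reporting is not dominant.

No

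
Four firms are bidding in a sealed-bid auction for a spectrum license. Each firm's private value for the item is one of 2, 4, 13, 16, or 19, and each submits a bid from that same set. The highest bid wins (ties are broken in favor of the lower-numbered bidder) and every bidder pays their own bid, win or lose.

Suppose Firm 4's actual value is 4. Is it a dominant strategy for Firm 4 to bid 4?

Consider the case where Firm 1 bids 2, Firm 2 bids 2 and Firm 3 bids 4.
Truthful bid 4: loses but pays 4, utility -4.
Bid 2 instead: loses but pays 2, utility -2.
Since -2 > -4, bidding 2 is strictly better here, so truthful bidding is not dominant.

No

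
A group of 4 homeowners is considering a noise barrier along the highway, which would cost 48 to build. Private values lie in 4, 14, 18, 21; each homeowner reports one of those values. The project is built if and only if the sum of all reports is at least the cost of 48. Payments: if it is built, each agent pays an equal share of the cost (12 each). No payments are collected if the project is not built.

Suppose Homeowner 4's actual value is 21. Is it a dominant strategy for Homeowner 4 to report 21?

Yes

Check each profile of the others' reports and compare truth against every alternative report.
Others report (4, 4, 21): truth gives 9, best alternative gives 0.
Others report (4, 21, 4): truth gives 9, best alternative gives 0.
Others report (21, 4, 4): truth gives 9, best alternative gives 0.
Others report (4, 14, 14): truth gives 9, best alternative gives 9.
Others report (4, 14, 18): truth gives 9, best alternative gives 9.
Others report (4, 14, 21): truth gives 9, best alternative gives 9.
(Remaining 58 profiles checked similarly; truth is weakly best in each.)
In every case the truthful report is at least as good as any alternative, so it is a dominant strategy.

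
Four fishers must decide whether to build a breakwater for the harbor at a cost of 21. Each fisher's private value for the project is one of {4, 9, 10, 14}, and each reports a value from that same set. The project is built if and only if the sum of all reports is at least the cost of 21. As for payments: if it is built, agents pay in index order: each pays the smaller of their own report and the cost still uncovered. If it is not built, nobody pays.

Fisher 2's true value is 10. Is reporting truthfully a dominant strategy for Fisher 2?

Consider the case where Fisher 1 reports 4, Fisher 3 reports 4 and Fisher 4 reports 4.
Truthful report 10: project built, pays 10, utility 10 - 10 = 0.
Report 9 instead: project built, pays 9, utility 10 - 9 = 1.
Since 1 > 0, reporting 9 is strictly better here, so truthful reporting is not dominant.

No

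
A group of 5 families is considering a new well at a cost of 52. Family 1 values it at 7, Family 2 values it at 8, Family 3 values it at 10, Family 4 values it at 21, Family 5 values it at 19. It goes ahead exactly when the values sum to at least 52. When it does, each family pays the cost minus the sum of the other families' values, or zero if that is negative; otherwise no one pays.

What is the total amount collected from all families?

Total value 65 ≥ cost 52, so it is built.
Family 1: others sum to 58; max(0, 52 - 58) = 0.
Family 2: others sum to 57; max(0, 52 - 57) = 0.
Family 3: others sum to 55; max(0, 52 - 55) = 0.
Family 4: others sum to 44; max(0, 52 - 44) = 8.
Family 5: others sum to 46; max(0, 52 - 46) = 6.
Total collected = 0 + 0 + 0 + 8 + 6 = 14.

14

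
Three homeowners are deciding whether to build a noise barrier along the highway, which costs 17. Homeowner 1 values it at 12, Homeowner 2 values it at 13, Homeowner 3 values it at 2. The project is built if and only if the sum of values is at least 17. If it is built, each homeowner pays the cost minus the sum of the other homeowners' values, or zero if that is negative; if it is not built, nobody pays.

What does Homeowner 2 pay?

Total value 27 ≥ cost 17, so the project is built.
The other homeowners' values sum to 14.
Cost minus that sum is 17 - 14 = 3.

3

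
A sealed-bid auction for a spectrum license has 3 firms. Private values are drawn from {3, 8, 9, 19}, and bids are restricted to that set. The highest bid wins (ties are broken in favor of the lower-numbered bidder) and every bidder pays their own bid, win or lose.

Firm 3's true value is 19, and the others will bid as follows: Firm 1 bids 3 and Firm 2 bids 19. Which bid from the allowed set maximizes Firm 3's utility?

Bid 3: loses but pays 3, utility -3.
Bid 8: loses but pays 8, utility -8.
Bid 9: loses but pays 9, utility -9.
Bid 19: loses but pays 19, utility -19.
The best choice is 3 with utility -3.

3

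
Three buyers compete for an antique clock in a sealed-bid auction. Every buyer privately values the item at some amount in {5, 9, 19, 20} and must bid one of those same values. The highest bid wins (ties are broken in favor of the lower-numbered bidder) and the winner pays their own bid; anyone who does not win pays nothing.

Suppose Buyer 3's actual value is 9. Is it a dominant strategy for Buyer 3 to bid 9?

Yes

Check each profile of the others' bids and compare truth against every alternative bid.
Others bid (5, 5): truth gives 0, best alternative gives 0.
Others bid (5, 9): truth gives 0, best alternative gives 0.
Others bid (5, 19): truth gives 0, best alternative gives 0.
Others bid (5, 20): truth gives 0, best alternative gives 0.
Others bid (9, 5): truth gives 0, best alternative gives 0.
Others bid (9, 9): truth gives 0, best alternative gives 0.
(Remaining 10 profiles checked similarly; truth is weakly best in each.)
In every case the truthful bid is at least as good as any alternative, so it is a dominant strategy.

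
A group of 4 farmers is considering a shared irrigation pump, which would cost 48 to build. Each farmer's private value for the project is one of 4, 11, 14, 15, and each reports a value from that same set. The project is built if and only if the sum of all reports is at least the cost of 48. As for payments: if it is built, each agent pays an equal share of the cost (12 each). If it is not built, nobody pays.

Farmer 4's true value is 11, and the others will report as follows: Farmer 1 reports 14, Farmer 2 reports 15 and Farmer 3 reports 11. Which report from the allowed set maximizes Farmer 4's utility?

Report 4: project not built, utility 0.
Report 11: project built, pays 12, utility 11 - 12 = -1.
Report 14: project built, pays 12, utility 11 - 12 = -1.
Report 15: project built, pays 12, utility 11 - 12 = -1.
The best choice is 4 with utility 0.

4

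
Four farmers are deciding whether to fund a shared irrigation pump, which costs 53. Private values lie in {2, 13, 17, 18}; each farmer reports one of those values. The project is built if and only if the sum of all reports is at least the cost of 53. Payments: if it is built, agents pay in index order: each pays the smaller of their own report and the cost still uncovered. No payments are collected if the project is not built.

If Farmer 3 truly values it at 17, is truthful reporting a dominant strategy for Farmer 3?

Consider the case where Farmer 1 reports 13, Farmer 2 reports 13 and Farmer 4 reports 17.
Truthful report 17: project built, pays 17, utility 17 - 17 = 0.
Report 13 instead: project built, pays 13, utility 17 - 13 = 4.
Since 4 > 0, reporting 13 is strictly better here, so truthful reporting is not dominant.

No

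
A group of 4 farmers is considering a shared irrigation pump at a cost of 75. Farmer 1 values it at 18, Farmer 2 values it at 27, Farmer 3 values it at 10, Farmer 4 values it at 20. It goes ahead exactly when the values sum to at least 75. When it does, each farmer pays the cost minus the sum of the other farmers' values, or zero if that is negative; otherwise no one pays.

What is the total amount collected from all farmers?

75

Total value 75 ≥ cost 75, so it is built.
Farmer 1: others sum to 57; max(0, 75 - 57) = 18.
Farmer 2: others sum to 48; max(0, 75 - 48) = 27.
Farmer 3: others sum to 65; max(0, 75 - 65) = 10.
Farmer 4: others sum to 55; max(0, 75 - 55) = 20.
Total collected = 18 + 27 + 10 + 20 = 75.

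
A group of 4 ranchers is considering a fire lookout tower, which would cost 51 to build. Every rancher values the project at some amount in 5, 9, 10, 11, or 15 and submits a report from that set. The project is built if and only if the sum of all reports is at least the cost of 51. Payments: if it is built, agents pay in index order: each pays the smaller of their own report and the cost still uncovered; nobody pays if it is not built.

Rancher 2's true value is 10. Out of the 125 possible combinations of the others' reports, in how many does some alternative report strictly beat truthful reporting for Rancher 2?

Others report (15, 15, 15): truth gives 0; report 9 gives 1 > 0. Violating.
Others report (5, 5, 5): truth gives 0; no alternative beats it.
Others report (5, 5, 9): truth gives 0; no alternative beats it.
(Checking all 125 profiles: 1 has a profitable deviation, 124 do not.)

1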